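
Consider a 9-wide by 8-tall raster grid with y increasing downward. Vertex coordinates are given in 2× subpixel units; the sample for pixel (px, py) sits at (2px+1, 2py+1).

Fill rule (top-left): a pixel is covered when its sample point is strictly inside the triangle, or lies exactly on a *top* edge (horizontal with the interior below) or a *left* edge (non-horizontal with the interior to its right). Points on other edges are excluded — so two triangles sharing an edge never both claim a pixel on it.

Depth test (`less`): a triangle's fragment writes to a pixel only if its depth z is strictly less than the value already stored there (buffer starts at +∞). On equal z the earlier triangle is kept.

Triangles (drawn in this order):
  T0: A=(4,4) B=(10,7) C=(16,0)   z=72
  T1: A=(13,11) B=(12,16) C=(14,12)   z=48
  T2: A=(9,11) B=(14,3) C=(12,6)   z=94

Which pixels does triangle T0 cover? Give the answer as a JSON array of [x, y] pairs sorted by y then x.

T0:
  2·area = 60  (B↔C swapped to make it positive)
  edge (4, 4)→(16, 0): d=(12,-4) top-left  bias=+0
  edge (16, 0)→(10, 7): d=(-6,7) right/bottom  bias=-1
  edge (10, 7)→(4, 4): d=(-6,-3) top-left  bias=+0
    (6,0)@(13, 1): e=[0,15,45] → X  [on edge]
    (7,0)@(15, 1): e=[8,1,51] → X
    (8,0)@(17, 1): e=[16,-13,57] → .
    (3,1)@(7, 3): e=[0,45,15] → X  [on edge]
    (4,1)@(9, 3): e=[8,31,21] → X
    (5,1)@(11, 3): e=[16,17,27] → X
    (7,1)@(15, 3): e=[32,-11,39] → .
    (0,2)@(1, 5): e=[0,75,-15] → .  [on edge]
    (3,2)@(7, 5): e=[24,33,3] → X
    (6,2)@(13, 5): e=[48,-9,21] → .
    (3,3)@(7, 7): e=[48,21,-9] → .
    (4,3)@(9, 7): e=[56,7,-3] → .
  covered (9 px):
    . . . . . . X X .
    . . . X X X X . .
    . . . X X X . . .
    . . . . . . . . .
    . . . . . . . . .
    . . . . . . . . .
    . . . . . . . . .
    . . . . . . . . .
T1:
  2·area = 6  (B↔C swapped to make it positive)
  edge (13, 11)→(14, 12): d=(1,1) right/bottom  bias=-1
  edge (14, 12)→(12, 16): d=(-2,4) right/bottom  bias=-1
  edge (12, 16)→(13, 11): d=(1,-5) top-left  bias=+0
    (1,0)@(3, 1): e=[0,66,-60] → .  [on edge]
    (7,0)@(15, 1): e=[-12,18,0] → .  [on edge]
    (2,1)@(5, 3): e=[0,54,-48] → .  [on edge]
    (3,2)@(7, 5): e=[0,42,-36] → .  [on edge]
    (4,3)@(9, 7): e=[0,30,-24] → .  [on edge]
    (5,4)@(11, 9): e=[0,18,-12] → .  [on edge]
    (6,5)@(13, 11): e=[0,6,0] → .  [on edge]
    (6,6)@(13, 13): e=[2,2,2] → X
    (7,6)@(15, 13): e=[0,-6,12] → .  [on edge]
    (6,7)@(13, 15): e=[4,-2,4] → .
    (8,7)@(17, 15): e=[0,-18,24] → .  [on edge]
  covered (1 px):
    . . . . . . . . .
    . . . . . . . . .
    . . . . . . . . .
    . . . . . . . . .
    . . . . . . . . .
    . . . . . . . . .
    . . . . . . X . .
    . . . . . . . . .
T2:
  2·area = 1  (B↔C swapped to make it positive)
  edge (9, 11)→(12, 6): d=(3,-5) top-left  bias=+0
  edge (12, 6)→(14, 3): d=(2,-3) top-left  bias=+0
  edge (14, 3)→(9, 11): d=(-5,8) right/bottom  bias=-1
    (7,0)@(15, 1): e=[0,-1,2] → .  [on edge]
    (4,5)@(9, 11): e=[0,1,0] → .  [on edge]
  covered (0 px):
    . . . . . . . . .
    . . . . . . . . .
    . . . . . . . . .
    . . . . . . . . .
    . . . . . . . . .
    . . . . . . . . .
    . . . . . . . . .
    . . . . . . . . .

Result: [[6,0],[7,0],[3,1],[4,1],[5,1],[6,1],[3,2],[4,2],[5,2]]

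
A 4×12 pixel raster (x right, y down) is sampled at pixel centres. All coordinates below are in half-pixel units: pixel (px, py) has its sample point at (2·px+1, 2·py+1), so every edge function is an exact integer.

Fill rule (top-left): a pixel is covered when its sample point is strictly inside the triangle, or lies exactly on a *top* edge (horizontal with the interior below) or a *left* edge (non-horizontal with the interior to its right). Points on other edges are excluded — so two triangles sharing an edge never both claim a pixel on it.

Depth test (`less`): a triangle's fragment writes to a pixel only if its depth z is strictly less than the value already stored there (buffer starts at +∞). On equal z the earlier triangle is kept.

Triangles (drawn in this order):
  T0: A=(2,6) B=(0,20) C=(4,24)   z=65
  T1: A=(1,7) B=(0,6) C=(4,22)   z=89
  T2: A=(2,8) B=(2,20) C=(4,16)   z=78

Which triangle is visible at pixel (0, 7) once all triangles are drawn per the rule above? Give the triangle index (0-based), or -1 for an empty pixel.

T0:
  2·area = 64  (B↔C swapped to make it positive)
  edge (2, 6)→(4, 24): d=(2,18) right/bottom  bias=-1
  edge (4, 24)→(0, 20): d=(-4,-4) top-left  bias=+0
  edge (0, 20)→(2, 6): d=(2,-14) top-left  bias=+0
    (0,6)@(1, 13): e=[32,32,0] → X  [on edge]
    (1,6)@(3, 13): e=[-4,40,28] → .
    (0,7)@(1, 15): e=[36,24,4] → X
    (1,7)@(3, 15): e=[0,32,32] → .  [on edge]
    (0,8)@(1, 17): e=[40,16,8] → X
    (1,8)@(3, 17): e=[4,24,36] → X
    (2,8)@(5, 17): e=[-32,32,64] → .
    (0,9)@(1, 19): e=[44,8,12] → X
    (2,9)@(5, 19): e=[-28,24,68] → .
    (0,10)@(1, 21): e=[48,0,16] → X  [on edge]
    (2,10)@(5, 21): e=[-24,16,72] → .
    (0,11)@(1, 23): e=[52,-8,20] → .
    (1,11)@(3, 23): e=[16,0,48] → X  [on edge]
  covered (9 px):
    . . . .
    . . . .
    . . . .
    . . . .
    . . . .
    . . . .
    X . . .
    X . . .
    X X . .
    X X . .
    X X . .
    . X . .
T1:
  2·area = 12  (B↔C swapped to make it positive)
  edge (1, 7)→(4, 22): d=(3,15) right/bottom  bias=-1
  edge (4, 22)→(0, 6): d=(-4,-16) top-left  bias=+0
  edge (0, 6)→(1, 7): d=(1,1) right/bottom  bias=-1
    (0,3)@(1, 7): e=[0,12,0] → .  [on edge]
    (0,4)@(1, 9): e=[6,4,2] → X
    (1,4)@(3, 9): e=[-24,36,0] → .  [on edge]
    (0,5)@(1, 11): e=[12,-4,4] → .
    (2,5)@(5, 11): e=[-48,60,0] → .  [on edge]
    (3,6)@(7, 13): e=[-72,84,0] → .  [on edge]
    (1,8)@(3, 17): e=[0,4,8] → .  [on edge]
  covered (1 px):
    . . . .
    . . . .
    . . . .
    . . . .
    X . . .
    . . . .
    . . . .
    . . . .
    . . . .
    . . . .
    . . . .
    . . . .
T2:
  2·area = 24  (B↔C swapped to make it positive)
  edge (2, 8)→(4, 16): d=(2,8) right/bottom  bias=-1
  edge (4, 16)→(2, 20): d=(-2,4) right/bottom  bias=-1
  edge (2, 20)→(2, 8): d=(0,-12) top-left  bias=+0
    (1,6)@(3, 13): e=[2,10,12] → X
    (2,6)@(5, 13): e=[-14,2,36] → .
    (1,7)@(3, 15): e=[6,6,12] → X
    (2,7)@(5, 15): e=[-10,-2,36] → .
    (1,8)@(3, 17): e=[10,2,12] → X
    (2,8)@(5, 17): e=[-6,-6,36] → .
    (1,9)@(3, 19): e=[14,-2,12] → .
  covered (3 px):
    . . . .
    . . . .
    . . . .
    . . . .
    . . . .
    . . . .
    . X . .
    . X . .
    . X . .
    . . . .
    . . . .
    . . . .

Z-buffer (winner per pixel, '.' = empty):
  . . . .
  . . . .
  . . . .
  . . . .
  1 . . .
  . . . .
  0 2 . .
  0 2 . .
  0 0 . .
  0 0 . .
  0 0 . .
  . 0 . .

Final: 0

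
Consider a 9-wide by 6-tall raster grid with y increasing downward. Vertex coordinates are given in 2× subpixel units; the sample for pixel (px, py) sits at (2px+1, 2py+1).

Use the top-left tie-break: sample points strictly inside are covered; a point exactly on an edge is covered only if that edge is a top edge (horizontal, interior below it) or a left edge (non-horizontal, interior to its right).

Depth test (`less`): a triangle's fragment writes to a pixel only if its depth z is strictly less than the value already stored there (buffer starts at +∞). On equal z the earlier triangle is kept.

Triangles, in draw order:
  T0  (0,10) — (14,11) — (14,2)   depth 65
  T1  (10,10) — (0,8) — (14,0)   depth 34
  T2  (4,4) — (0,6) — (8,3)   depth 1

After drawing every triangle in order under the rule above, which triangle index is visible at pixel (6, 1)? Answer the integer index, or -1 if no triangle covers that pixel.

T0:
  2·area = 126  (B↔C swapped to make it positive)
  edge (0, 10)→(14, 2): d=(14,-8) top-left  bias=+0
  edge (14, 2)→(14, 11): d=(0,9) right/bottom  bias=-1
  edge (14, 11)→(0, 10): d=(-14,-1) top-left  bias=+0
    (6,1)@(13, 3): e=[6,9,111] → #
    (7,1)@(15, 3): e=[22,-9,113] → ·
    (4,2)@(9, 5): e=[2,45,79] → #
    (5,2)@(11, 5): e=[18,27,81] → #
    (7,2)@(15, 5): e=[50,-9,85] → ·
    (3,3)@(7, 7): e=[14,63,49] → #
    (7,3)@(15, 7): e=[78,-9,57] → ·
    (1,4)@(3, 9): e=[10,99,17] → #
    (2,4)@(5, 9): e=[26,81,19] → #
    (7,4)@(15, 9): e=[106,-9,29] → ·
    (1,5)@(3, 11): e=[38,99,-11] → ·
    (2,5)@(5, 11): e=[54,81,-9] → ·
  covered (14 px):
    · · · · · · · · ·
    · · · · · · # · ·
    · · · · # # # · ·
    · · · # # # # · ·
    · # # # # # # · ·
    · · · · · · · · ·
T1:
  2·area = 108
  edge (10, 10)→(0, 8): d=(-10,-2) top-left  bias=+0
  edge (0, 8)→(14, 0): d=(14,-8) top-left  bias=+0
  edge (14, 0)→(10, 10): d=(-4,10) right/bottom  bias=-1
    (6,0)@(13, 1): e=[96,6,6] → #
    (7,0)@(15, 1): e=[100,22,-14] → ·
    (4,1)@(9, 3): e=[68,2,38] → #
    (5,1)@(11, 3): e=[72,18,18] → #
    (6,1)@(13, 3): e=[76,34,-2] → ·
    (3,2)@(7, 5): e=[44,14,50] → #
    (6,2)@(13, 5): e=[56,62,-10] → ·
    (1,3)@(3, 7): e=[16,10,82] → #
    (2,3)@(5, 7): e=[20,26,62] → #
    (6,3)@(13, 7): e=[36,90,-18] → ·
    (1,4)@(3, 9): e=[-4,38,74] → ·
    (2,4)@(5, 9): e=[0,54,54] → #  [on edge]
    (7,5)@(15, 11): e=[0,162,-54] → ·  [on edge]
  covered (14 px):
    · · · · · · # · ·
    · · · · # # · · ·
    · · · # # # · · ·
    · # # # # # · · ·
    · · # # # · · · ·
    · · · · · · · · ·
T2:
  2·area = 4  (B↔C swapped to make it positive)
  edge (4, 4)→(8, 3): d=(4,-1) top-left  bias=+0
  edge (8, 3)→(0, 6): d=(-8,3) right/bottom  bias=-1
  edge (0, 6)→(4, 4): d=(4,-2) top-left  bias=+0
  covered (0 px):
    · · · · · · · · ·
    · · · · · · · · ·
    · · · · · · · · ·
    · · · · · · · · ·
    · · · · · · · · ·
    · · · · · · · · ·

Z-buffer (winner per pixel, '.' = empty):
  . . . . . . 1 . .
  . . . . 1 1 0 . .
  . . . 1 1 1 0 . .
  . 1 1 1 1 1 0 . .
  . 0 1 1 1 0 0 . .
  . . . . . . . . .

Final: 0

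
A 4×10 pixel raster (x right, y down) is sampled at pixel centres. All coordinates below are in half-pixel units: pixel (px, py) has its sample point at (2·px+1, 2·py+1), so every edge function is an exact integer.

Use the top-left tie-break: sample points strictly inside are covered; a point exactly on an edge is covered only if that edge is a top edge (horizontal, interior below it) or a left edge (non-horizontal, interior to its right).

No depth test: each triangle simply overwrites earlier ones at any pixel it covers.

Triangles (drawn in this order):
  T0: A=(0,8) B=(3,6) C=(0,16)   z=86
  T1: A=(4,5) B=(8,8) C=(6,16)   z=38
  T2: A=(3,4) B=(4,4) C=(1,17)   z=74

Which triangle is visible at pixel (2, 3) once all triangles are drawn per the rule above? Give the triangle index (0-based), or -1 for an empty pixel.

T0:
  2·area = 24
  edge (0, 8)→(3, 6): d=(3,-2) top-left  bias=+0
  edge (3, 6)→(0, 16): d=(-3,10) right/bottom  bias=-1
  edge (0, 16)→(0, 8): d=(0,-8) top-left  bias=+0
    (0,4)@(1, 9): e=[5,11,8] → X
    (1,4)@(3, 9): e=[9,-9,24] → .
    (0,5)@(1, 11): e=[11,5,8] → X
    (1,5)@(3, 11): e=[15,-15,24] → .
    (0,6)@(1, 13): e=[17,-1,8] → .
  covered (2 px):
    . . . .
    . . . .
    . . . .
    . . . .
    X . . .
    X . . .
    . . . .
    . . . .
    . . . .
    . . . .
T1:
  2·area = 38
  edge (4, 5)→(8, 8): d=(4,3) right/bottom  bias=-1
  edge (8, 8)→(6, 16): d=(-2,8) right/bottom  bias=-1
  edge (6, 16)→(4, 5): d=(-2,-11) top-left  bias=+0
    (2,3)@(5, 7): e=[5,26,7] → X
    (3,3)@(7, 7): e=[-1,10,29] → .
    (2,4)@(5, 9): e=[13,22,3] → X
    (3,4)@(7, 9): e=[7,6,25] → X
    (2,5)@(5, 11): e=[21,18,-1] → .
    (3,5)@(7, 11): e=[15,2,21] → X
    (3,6)@(7, 13): e=[23,-2,17] → .
  covered (4 px):
    . . . .
    . . . .
    . . . .
    . . X .
    . . X X
    . . . X
    . . . .
    . . . .
    . . . .
    . . . .
T2:
  2·area = 13
  edge (3, 4)→(4, 4): d=(1,0) top-left  bias=+0
  edge (4, 4)→(1, 17): d=(-3,13) right/bottom  bias=-1
  edge (1, 17)→(3, 4): d=(2,-13) top-left  bias=+0
    (1,2)@(3, 5): e=[1,10,2] → X
    (2,2)@(5, 5): e=[1,-16,28] → .
    (1,3)@(3, 7): e=[3,4,6] → X
    (2,3)@(5, 7): e=[3,-22,32] → .
    (1,4)@(3, 9): e=[5,-2,10] → .
    (0,8)@(1, 17): e=[13,0,0] → .  [on edge]
  covered (2 px):
    . . . .
    . . . .
    . X . .
    . X . .
    . . . .
    . . . .
    . . . .
    . . . .
    . . . .
    . . . .

Z-buffer (winner per pixel, '.' = empty):
  . . . .
  . . . .
  . 2 . .
  . 2 1 .
  0 . 1 1
  0 . . 1
  . . . .
  . . . .
  . . . .
  . . . .

Final: 1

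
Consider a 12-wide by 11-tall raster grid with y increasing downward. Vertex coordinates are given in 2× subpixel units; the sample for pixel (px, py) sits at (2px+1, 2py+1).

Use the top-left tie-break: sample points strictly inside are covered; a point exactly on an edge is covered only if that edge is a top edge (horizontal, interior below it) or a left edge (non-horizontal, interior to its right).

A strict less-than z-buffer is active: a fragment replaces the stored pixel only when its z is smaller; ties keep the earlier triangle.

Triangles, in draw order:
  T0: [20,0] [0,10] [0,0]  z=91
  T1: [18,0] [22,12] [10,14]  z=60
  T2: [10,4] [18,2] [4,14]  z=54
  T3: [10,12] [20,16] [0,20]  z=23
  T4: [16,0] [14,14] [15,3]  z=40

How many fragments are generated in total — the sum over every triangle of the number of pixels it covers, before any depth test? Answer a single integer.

T0:
  2·area = 200
  edge (20, 0)→(0, 10): d=(-20,10) right/bottom  bias=-1
  edge (0, 10)→(0, 0): d=(0,-10) top-left  bias=+0
  edge (0, 0)→(20, 0): d=(20,0) top-left  bias=+0
    (0,0)@(1, 1): e=[170,10,20] → X
    (1,0)@(3, 1): e=[150,30,20] → X
    (2,0)@(5, 1): e=[130,50,20] → X
    (3,0)@(7, 1): e=[110,70,20] → X
    (4,0)@(9, 1): e=[90,90,20] → X
    (5,0)@(11, 1): e=[70,110,20] → X
    (6,0)@(13, 1): e=[50,130,20] → X
    (7,0)@(15, 1): e=[30,150,20] → X
    (8,0)@(17, 1): e=[10,170,20] → X
    (9,0)@(19, 1): e=[-10,190,20] → .
    (0,1)@(1, 3): e=[130,10,60] → X
    (7,1)@(15, 3): e=[-10,150,60] → .
  covered (25 px):
    X X X X X X X X X . . .
    X X X X X X X . . . . .
    X X X X X . . . . . . .
    X X X . . . . . . . . .
    X . . . . . . . . . . .
    . . . . . . . . . . . .
    . . . . . . . . . . . .
    . . . . . . . . . . . .
    . . . . . . . . . . . .
    . . . . . . . . . . . .
    . . . . . . . . . . . .
T1:
  2·area = 152
  edge (18, 0)→(22, 12): d=(4,12) right/bottom  bias=-1
  edge (22, 12)→(10, 14): d=(-12,2) right/bottom  bias=-1
  edge (10, 14)→(18, 0): d=(8,-14) top-left  bias=+0
    (8,1)@(17, 3): e=[24,118,10] → X
    (9,1)@(19, 3): e=[0,114,38] → .  [on edge]
    (8,2)@(17, 5): e=[32,94,26] → X
    (9,2)@(19, 5): e=[8,90,54] → X
    (10,2)@(21, 5): e=[-16,86,82] → .
    (7,3)@(15, 7): e=[64,74,14] → X
    (10,3)@(21, 7): e=[-8,62,98] → .
    (6,4)@(13, 9): e=[96,54,2] → X
    (10,4)@(21, 9): e=[0,38,114] → .  [on edge]
    (6,5)@(13, 11): e=[104,30,18] → X
    (10,5)@(21, 11): e=[8,14,130] → X
    (11,5)@(23, 11): e=[-16,10,158] → .
    (11,7)@(23, 15): e=[0,-38,190] → .  [on edge]
  covered (18 px):
    . . . . . . . . . . . .
    . . . . . . . . X . . .
    . . . . . . . . X X . .
    . . . . . . . X X X . .
    . . . . . . X X X X . .
    . . . . . . X X X X X .
    . . . . . X X X . . . .
    . . . . . . . . . . . .
    . . . . . . . . . . . .
    . . . . . . . . . . . .
    . . . . . . . . . . . .
T2:
  2·area = 68
  edge (10, 4)→(18, 2): d=(8,-2) top-left  bias=+0
  edge (18, 2)→(4, 14): d=(-14,12) right/bottom  bias=-1
  edge (4, 14)→(10, 4): d=(6,-10) top-left  bias=+0
    (7,1)@(15, 3): e=[2,22,44] → X
    (8,1)@(17, 3): e=[6,-2,64] → .
    (5,2)@(11, 5): e=[10,42,16] → X
    (6,2)@(13, 5): e=[14,18,36] → X
    (7,2)@(15, 5): e=[18,-6,56] → .
    (4,3)@(9, 7): e=[22,38,8] → X
    (6,3)@(13, 7): e=[30,-10,48] → .
    (3,4)@(7, 9): e=[34,34,0] → X  [on edge]
    (5,4)@(11, 9): e=[42,-14,40] → .
    (3,5)@(7, 11): e=[50,6,12] → X
    (4,5)@(9, 11): e=[54,-18,32] → .
    (2,6)@(5, 13): e=[62,2,4] → X
    (0,9)@(1, 19): e=[102,-34,0] → .  [on edge]
  covered (9 px):
    . . . . . . . . . . . .
    . . . . . . . X . . . .
    . . . . . X X . . . . .
    . . . . X X . . . . . .
    . . . X X . . . . . . .
    . . . X . . . . . . . .
    . . X . . . . . . . . .
    . . . . . . . . . . . .
    . . . . . . . . . . . .
    . . . . . . . . . . . .
    . . . . . . . . . . . .
T3:
  2·area = 120
  edge (10, 12)→(20, 16): d=(10,4) right/bottom  bias=-1
  edge (20, 16)→(0, 20): d=(-20,4) right/bottom  bias=-1
  edge (0, 20)→(10, 12): d=(10,-8) top-left  bias=+0
    (4,6)@(9, 13): e=[14,104,2] → X
    (5,6)@(11, 13): e=[6,96,18] → X
    (6,6)@(13, 13): e=[-2,88,34] → .
    (3,7)@(7, 15): e=[42,72,6] → X
    (6,7)@(13, 15): e=[18,48,54] → X
    (7,7)@(15, 15): e=[10,40,70] → X
    (8,7)@(17, 15): e=[2,32,86] → X
    (9,7)@(19, 15): e=[-6,24,102] → .
    (2,8)@(5, 17): e=[70,40,10] → X
    (7,8)@(15, 17): e=[30,0,90] → .  [on edge]
    (8,8)@(17, 17): e=[22,-8,106] → .
    (1,9)@(3, 19): e=[98,8,14] → X
    (2,9)@(5, 19): e=[90,0,30] → .  [on edge]
  covered (14 px):
    . . . . . . . . . . . .
    . . . . . . . . . . . .
    . . . . . . . . . . . .
    . . . . . . . . . . . .
    . . . . . . . . . . . .
    . . . . . . . . . . . .
    . . . . X X . . . . . .
    . . . X X X X X X . . .
    . . X X X X X . . . . .
    . X . . . . . . . . . .
    . . . . . . . . . . . .
T4:
  2·area = 8
  edge (16, 0)→(14, 14): d=(-2,14) right/bottom  bias=-1
  edge (14, 14)→(15, 3): d=(1,-11) top-left  bias=+0
  edge (15, 3)→(16, 0): d=(1,-3) top-left  bias=+0
    (7,1)@(15, 3): e=[8,0,0] → X  [on edge]
    (8,1)@(17, 3): e=[-20,22,6] → .
    (7,2)@(15, 5): e=[4,2,2] → X
    (8,2)@(17, 5): e=[-24,24,8] → .
    (7,3)@(15, 7): e=[0,4,4] → .  [on edge]
    (6,4)@(13, 9): e=[24,-16,0] → .  [on edge]
    (5,7)@(11, 15): e=[40,-32,0] → .  [on edge]
    (4,10)@(9, 21): e=[56,-48,0] → .  [on edge]
    (6,10)@(13, 21): e=[0,-4,12] → .  [on edge]
  covered (2 px):
    . . . . . . . . . . . .
    . . . . . . . X . . . .
    . . . . . . . X . . . .
    . . . . . . . . . . . .
    . . . . . . . . . . . .
    . . . . . . . . . . . .
    . . . . . . . . . . . .
    . . . . . . . . . . . .
    . . . . . . . . . . . .
    . . . . . . . . . . . .
    . . . . . . . . . . . .

Result: 68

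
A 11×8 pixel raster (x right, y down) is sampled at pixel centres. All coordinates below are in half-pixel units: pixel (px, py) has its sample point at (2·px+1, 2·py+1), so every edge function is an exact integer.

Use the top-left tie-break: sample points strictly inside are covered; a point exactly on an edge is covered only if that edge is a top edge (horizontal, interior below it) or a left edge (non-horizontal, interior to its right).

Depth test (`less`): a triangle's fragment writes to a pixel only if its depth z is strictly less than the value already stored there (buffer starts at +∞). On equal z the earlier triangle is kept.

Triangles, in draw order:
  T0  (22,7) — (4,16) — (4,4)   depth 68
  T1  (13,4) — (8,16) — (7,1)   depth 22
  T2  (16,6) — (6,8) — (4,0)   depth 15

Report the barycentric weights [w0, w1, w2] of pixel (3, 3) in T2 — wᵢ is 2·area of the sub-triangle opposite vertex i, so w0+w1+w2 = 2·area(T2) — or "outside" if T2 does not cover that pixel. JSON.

T0:
  2·area = 216
  edge (22, 7)→(4, 16): d=(-18,9) right/bottom  bias=-1
  edge (4, 16)→(4, 4): d=(0,-12) top-left  bias=+0
  edge (4, 4)→(22, 7): d=(18,3) right/bottom  bias=-1
    (2,2)@(5, 5): e=[189,12,15] → █
    (3,2)@(7, 5): e=[171,36,9] → █
    (4,2)@(9, 5): e=[153,60,3] → █
    (5,2)@(11, 5): e=[135,84,-3] → ·
    (2,3)@(5, 7): e=[153,12,51] → █
    (5,3)@(11, 7): e=[99,84,33] → █
    (6,3)@(13, 7): e=[81,108,27] → █
    (7,3)@(15, 7): e=[63,132,21] → █
    (8,3)@(17, 7): e=[45,156,15] → █
    (9,3)@(19, 7): e=[27,180,9] → █
    (10,3)@(21, 7): e=[9,204,3] → █
    (2,4)@(5, 9): e=[117,12,87] → █
  covered (28 px):
    · · · · · · · · · · ·
    · · · · · · · · · · ·
    · · █ █ █ · · · · · ·
    · · █ █ █ █ █ █ █ █ █
    · · █ █ █ █ █ █ █ · ·
    · · █ █ █ █ █ · · · ·
    · · █ █ █ · · · · · ·
    · · █ · · · · · · · ·
T1:
  2·area = 87
  edge (13, 4)→(8, 16): d=(-5,12) right/bottom  bias=-1
  edge (8, 16)→(7, 1): d=(-1,-15) top-left  bias=+0
  edge (7, 1)→(13, 4): d=(6,3) right/bottom  bias=-1
    (3,0)@(7, 1): e=[87,0,0] → ·  [on edge]
    (4,1)@(9, 3): e=[53,28,6] → █
    (5,1)@(11, 3): e=[29,58,0] → ·  [on edge]
    (4,2)@(9, 5): e=[43,26,18] → █
    (5,2)@(11, 5): e=[19,56,12] → █
    (6,2)@(13, 5): e=[-5,86,6] → ·
    (7,2)@(15, 5): e=[-29,116,0] → ·  [on edge]
    (4,3)@(9, 7): e=[33,24,30] → █
    (6,3)@(13, 7): e=[-15,84,18] → ·
    (9,3)@(19, 7): e=[-87,174,0] → ·  [on edge]
    (4,4)@(9, 9): e=[23,22,42] → █
    (5,4)@(11, 9): e=[-1,52,36] → ·
  covered (8 px):
    · · · · · · · · · · ·
    · · · · █ · · · · · ·
    · · · · █ █ · · · · ·
    · · · · █ █ · · · · ·
    · · · · █ · · · · · ·
    · · · · █ · · · · · ·
    · · · · █ · · · · · ·
    · · · · · · · · · · ·
T2:
  2·area = 84
  edge (16, 6)→(6, 8): d=(-10,2) right/bottom  bias=-1
  edge (6, 8)→(4, 0): d=(-2,-8) top-left  bias=+0
  edge (4, 0)→(16, 6): d=(12,6) right/bottom  bias=-1
    (2,0)@(5, 1): e=[72,6,6] → █
    (3,0)@(7, 1): e=[68,22,-6] → ·
    (2,1)@(5, 3): e=[52,2,30] → █
    (3,1)@(7, 3): e=[48,18,18] → █
    (4,1)@(9, 3): e=[44,34,6] → █
    (5,1)@(11, 3): e=[40,50,-6] → ·
    (2,2)@(5, 5): e=[32,-2,54] → ·
    (3,2)@(7, 5): e=[28,14,42] → █
    (5,2)@(11, 5): e=[20,46,18] → █
    (6,2)@(13, 5): e=[16,62,6] → █
    (7,2)@(15, 5): e=[12,78,-6] → ·
    (10,2)@(21, 5): e=[0,126,-42] → ·  [on edge]
    (5,3)@(11, 7): e=[0,42,42] → ·  [on edge]
    (0,4)@(1, 9): e=[0,-42,126] → ·  [on edge]
  covered (10 px):
    · · █ · · · · · · · ·
    · · █ █ █ · · · · · ·
    · · · █ █ █ █ · · · ·
    · · · █ █ · · · · · ·
    · · · · · · · · · · ·
    · · · · · · · · · · ·
    · · · · · · · · · · ·
    · · · · · · · · · · ·

Answer: [10,66,8]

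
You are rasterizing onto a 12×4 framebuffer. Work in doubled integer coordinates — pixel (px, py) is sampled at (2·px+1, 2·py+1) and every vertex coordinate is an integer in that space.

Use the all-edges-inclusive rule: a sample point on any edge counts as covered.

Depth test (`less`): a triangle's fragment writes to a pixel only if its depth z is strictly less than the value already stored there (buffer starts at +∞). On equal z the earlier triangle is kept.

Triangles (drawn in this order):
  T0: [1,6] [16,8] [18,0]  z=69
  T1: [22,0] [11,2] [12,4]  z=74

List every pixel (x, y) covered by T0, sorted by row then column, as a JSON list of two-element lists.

T0:
  2·area = 124  (B↔C swapped to make it positive)
  edge (1, 6)→(18, 0): d=(17,-6) inclusive
  edge (18, 0)→(16, 8): d=(-2,8) inclusive
  edge (16, 8)→(1, 6): d=(-15,-2) inclusive
    (8,0)@(17, 1): e=[11,6,107] → X
    (9,0)@(19, 1): e=[23,-10,111] → .
    (5,1)@(11, 3): e=[9,50,65] → X
    (6,1)@(13, 3): e=[21,34,69] → X
    (7,1)@(15, 3): e=[33,18,73] → X
    (9,1)@(19, 3): e=[57,-14,81] → .
    (2,2)@(5, 5): e=[7,94,23] → X
    (3,2)@(7, 5): e=[19,78,27] → X
    (4,2)@(9, 5): e=[31,62,31] → X
    (8,2)@(17, 5): e=[79,-2,47] → .
    (2,3)@(5, 7): e=[41,90,-7] → .
    (3,3)@(7, 7): e=[53,74,-3] → .
  covered (15 px):
    . . . . . . . . X . . .
    . . . . . X X X X . . .
    . . X X X X X X . . . .
    . . . . X X X X . . . .
T1:
  2·area = 24  (B↔C swapped to make it positive)
  edge (22, 0)→(12, 4): d=(-10,4) inclusive
  edge (12, 4)→(11, 2): d=(-1,-2) inclusive
  edge (11, 2)→(22, 0): d=(11,-2) inclusive
    (8,0)@(17, 1): e=[10,13,1] → X
    (9,0)@(19, 1): e=[2,17,5] → X
    (10,0)@(21, 1): e=[-6,21,9] → .
    (6,1)@(13, 3): e=[6,3,15] → X
    (7,1)@(15, 3): e=[-2,7,19] → .
    (8,1)@(17, 3): e=[-10,11,23] → .
    (9,1)@(19, 3): e=[-18,15,27] → .
    (6,2)@(13, 5): e=[-14,1,37] → .
  covered (3 px):
    . . . . . . . . X X . .
    . . . . . . X . . . . .
    . . . . . . . . . . . .
    . . . . . . . . . . . .

Answer: [[8,0],[5,1],[6,1],[7,1],[8,1],[2,2],[3,2],[4,2],[5,2],[6,2],[7,2],[4,3],[5,3],[6,3],[7,3]]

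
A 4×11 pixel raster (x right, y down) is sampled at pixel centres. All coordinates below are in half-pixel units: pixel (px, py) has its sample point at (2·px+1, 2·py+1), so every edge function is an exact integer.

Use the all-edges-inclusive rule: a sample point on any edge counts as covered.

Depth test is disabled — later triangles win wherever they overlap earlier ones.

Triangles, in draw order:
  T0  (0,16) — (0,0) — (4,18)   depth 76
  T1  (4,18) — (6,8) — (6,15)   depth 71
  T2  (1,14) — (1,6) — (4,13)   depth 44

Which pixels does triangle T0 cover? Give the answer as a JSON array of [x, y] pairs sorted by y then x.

T0:
  2·area = 64
  edge (0, 16)→(0, 0): d=(0,-16) inclusive
  edge (0, 0)→(4, 18): d=(4,18) inclusive
  edge (4, 18)→(0, 16): d=(-4,-2) inclusive
    (0,2)@(1, 5): e=[16,2,46] → █
    (1,2)@(3, 5): e=[48,-34,50] → ·
    (0,3)@(1, 7): e=[16,10,38] → █
    (1,3)@(3, 7): e=[48,-26,42] → ·
    (0,4)@(1, 9): e=[16,18,30] → █
    (1,4)@(3, 9): e=[48,-18,34] → ·
    (0,5)@(1, 11): e=[16,26,22] → █
    (1,5)@(3, 11): e=[48,-10,26] → ·
    (0,6)@(1, 13): e=[16,34,14] → █
    (1,6)@(3, 13): e=[48,-2,18] → ·
    (0,7)@(1, 15): e=[16,42,6] → █
    (1,7)@(3, 15): e=[48,6,10] → █
  covered (8 px):
    · · · ·
    · · · ·
    █ · · ·
    █ · · ·
    █ · · ·
    █ · · ·
    █ · · ·
    █ █ · ·
    · █ · ·
    · · · ·
    · · · ·
T1:
  2·area = 14
  edge (4, 18)→(6, 8): d=(2,-10) inclusive
  edge (6, 8)→(6, 15): d=(0,7) inclusive
  edge (6, 15)→(4, 18): d=(-2,3) inclusive
    (3,1)@(7, 3): e=[0,-7,21] → ·  [on edge]
    (2,6)@(5, 13): e=[0,7,7] → █  [on edge]
    (3,6)@(7, 13): e=[20,-7,1] → ·
    (2,7)@(5, 15): e=[4,7,3] → █
    (3,7)@(7, 15): e=[24,-7,-3] → ·
    (2,8)@(5, 17): e=[8,7,-1] → ·
  covered (2 px):
    · · · ·
    · · · ·
    · · · ·
    · · · ·
    · · · ·
    · · · ·
    · · █ ·
    · · █ ·
    · · · ·
    · · · ·
    · · · ·
T2:
  2·area = 24
  edge (1, 14)→(1, 6): d=(0,-8) inclusive
  edge (1, 6)→(4, 13): d=(3,7) inclusive
  edge (4, 13)→(1, 14): d=(-3,1) inclusive
    (0,0)@(1, 1): e=[0,-15,39] → ·  [on edge]
    (0,1)@(1, 3): e=[0,-9,33] → ·  [on edge]
    (0,2)@(1, 5): e=[0,-3,27] → ·  [on edge]
    (0,3)@(1, 7): e=[0,3,21] → █  [on edge]
    (1,3)@(3, 7): e=[16,-11,19] → ·
    (0,4)@(1, 9): e=[0,9,15] → █  [on edge]
    (1,4)@(3, 9): e=[16,-5,13] → ·
    (0,5)@(1, 11): e=[0,15,9] → █  [on edge]
    (1,5)@(3, 11): e=[16,1,7] → █
    (2,5)@(5, 11): e=[32,-13,5] → ·
    (0,6)@(1, 13): e=[0,21,3] → █  [on edge]
    (2,6)@(5, 13): e=[32,-7,-1] → ·
    (0,7)@(1, 15): e=[0,27,-3] → ·  [on edge]
    (0,8)@(1, 17): e=[0,33,-9] → ·  [on edge]
    (0,9)@(1, 19): e=[0,39,-15] → ·  [on edge]
    (0,10)@(1, 21): e=[0,45,-21] → ·  [on edge]
  covered (6 px):
    · · · ·
    · · · ·
    · · · ·
    █ · · ·
    █ · · ·
    █ █ · ·
    █ █ · ·
    · · · ·
    · · · ·
    · · · ·
    · · · ·

Final: [[0,2],[0,3],[0,4],[0,5],[0,6],[0,7],[1,7],[1,8]]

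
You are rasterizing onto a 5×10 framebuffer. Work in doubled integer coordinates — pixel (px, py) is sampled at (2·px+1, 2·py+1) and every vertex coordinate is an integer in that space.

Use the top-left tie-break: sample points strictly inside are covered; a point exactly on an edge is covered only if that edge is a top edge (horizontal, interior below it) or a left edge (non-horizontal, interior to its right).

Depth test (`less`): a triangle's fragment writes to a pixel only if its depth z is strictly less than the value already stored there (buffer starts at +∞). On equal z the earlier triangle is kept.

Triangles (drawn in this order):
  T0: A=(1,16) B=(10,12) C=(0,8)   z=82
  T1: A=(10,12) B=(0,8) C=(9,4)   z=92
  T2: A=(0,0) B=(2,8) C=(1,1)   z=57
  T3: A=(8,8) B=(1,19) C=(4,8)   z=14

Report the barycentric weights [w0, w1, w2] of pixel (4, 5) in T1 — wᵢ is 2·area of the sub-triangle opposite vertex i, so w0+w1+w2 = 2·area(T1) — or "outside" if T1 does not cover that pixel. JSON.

T0:
  2·area = 76  (B↔C swapped to make it positive)
  edge (1, 16)→(0, 8): d=(-1,-8) top-left  bias=+0
  edge (0, 8)→(10, 12): d=(10,4) right/bottom  bias=-1
  edge (10, 12)→(1, 16): d=(-9,4) right/bottom  bias=-1
    (0,4)@(1, 9): e=[7,6,63] → X
    (1,4)@(3, 9): e=[23,-2,55] → .
    (0,5)@(1, 11): e=[5,26,45] → X
    (1,5)@(3, 11): e=[21,18,37] → X
    (2,5)@(5, 11): e=[37,10,29] → X
    (3,5)@(7, 11): e=[53,2,21] → X
    (4,5)@(9, 11): e=[69,-6,13] → .
    (0,6)@(1, 13): e=[3,46,27] → X
    (4,6)@(9, 13): e=[67,14,-5] → .
    (0,7)@(1, 15): e=[1,66,9] → X
    (2,7)@(5, 15): e=[33,50,-7] → .
    (3,7)@(7, 15): e=[49,42,-15] → .
  covered (11 px):
    . . . . .
    . . . . .
    . . . . .
    . . . . .
    X . . . .
    X X X X .
    X X X X .
    X X . . .
    . . . . .
    . . . . .
T1:
  2·area = 76
  edge (10, 12)→(0, 8): d=(-10,-4) top-left  bias=+0
  edge (0, 8)→(9, 4): d=(9,-4) top-left  bias=+0
  edge (9, 4)→(10, 12): d=(1,8) right/bottom  bias=-1
    (3,2)@(7, 5): e=[58,1,17] → X
    (4,2)@(9, 5): e=[66,9,1] → X
    (1,3)@(3, 7): e=[22,3,51] → X
    (2,3)@(5, 7): e=[30,11,35] → X
    (1,4)@(3, 9): e=[2,21,53] → X
    (1,5)@(3, 11): e=[-18,39,55] → .
    (2,5)@(5, 11): e=[-10,47,39] → .
    (3,5)@(7, 11): e=[-2,55,23] → .
    (4,5)@(9, 11): e=[6,63,7] → X
    (4,6)@(9, 13): e=[-14,81,9] → .
  covered (11 px):
    . . . . .
    . . . . .
    . . . X X
    . X X X X
    . X X X X
    . . . . X
    . . . . .
    . . . . .
    . . . . .
    . . . . .
T2:
  2·area = 6  (B↔C swapped to make it positive)
  edge (0, 0)→(1, 1): d=(1,1) right/bottom  bias=-1
  edge (1, 1)→(2, 8): d=(1,7) right/bottom  bias=-1
  edge (2, 8)→(0, 0): d=(-2,-8) top-left  bias=+0
    (0,0)@(1, 1): e=[0,0,6] → .  [on edge]
    (0,1)@(1, 3): e=[2,2,2] → X
    (1,1)@(3, 3): e=[0,-12,18] → .  [on edge]
    (0,2)@(1, 5): e=[4,4,-2] → .
    (2,2)@(5, 5): e=[0,-24,30] → .  [on edge]
    (3,3)@(7, 7): e=[0,-36,42] → .  [on edge]
    (4,4)@(9, 9): e=[0,-48,54] → .  [on edge]
    (1,7)@(3, 15): e=[12,0,-6] → .  [on edge]
  covered (1 px):
    . . . . .
    X . . . .
    . . . . .
    . . . . .
    . . . . .
    . . . . .
    . . . . .
    . . . . .
    . . . . .
    . . . . .
T3:
  2·area = 44
  edge (8, 8)→(1, 19): d=(-7,11) right/bottom  bias=-1
  edge (1, 19)→(4, 8): d=(3,-11) top-left  bias=+0
  edge (4, 8)→(8, 8): d=(4,0) top-left  bias=+0
    (2,4)@(5, 9): e=[26,14,4] → X
    (3,4)@(7, 9): e=[4,36,4] → X
    (4,4)@(9, 9): e=[-18,58,4] → .
    (2,5)@(5, 11): e=[12,20,12] → X
    (3,5)@(7, 11): e=[-10,42,12] → .
    (1,6)@(3, 13): e=[20,4,20] → X
    (2,6)@(5, 13): e=[-2,26,20] → .
    (1,7)@(3, 15): e=[6,10,28] → X
    (2,7)@(5, 15): e=[-16,32,28] → .
    (1,8)@(3, 17): e=[-8,16,36] → .
    (0,9)@(1, 19): e=[0,0,44] → .  [on edge]
  covered (5 px):
    . . . . .
    . . . . .
    . . . . .
    . . . . .
    . . X X .
    . . X . .
    . X . . .
    . X . . .
    . . . . .
    . . . . .

Result: [63,7,6]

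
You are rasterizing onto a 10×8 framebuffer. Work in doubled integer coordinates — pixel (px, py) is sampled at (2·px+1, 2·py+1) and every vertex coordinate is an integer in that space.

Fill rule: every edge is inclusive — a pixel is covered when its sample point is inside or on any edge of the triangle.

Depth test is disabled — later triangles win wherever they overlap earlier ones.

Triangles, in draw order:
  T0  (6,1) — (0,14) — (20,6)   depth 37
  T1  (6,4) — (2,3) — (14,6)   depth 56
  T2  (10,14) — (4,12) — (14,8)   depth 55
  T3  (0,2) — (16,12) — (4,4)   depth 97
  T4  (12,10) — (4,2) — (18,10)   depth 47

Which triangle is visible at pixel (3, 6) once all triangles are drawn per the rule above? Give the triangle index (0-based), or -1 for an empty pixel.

T0:
  2·area = 212  (B↔C swapped to make it positive)
  edge (6, 1)→(20, 6): d=(14,5) inclusive
  edge (20, 6)→(0, 14): d=(-20,8) inclusive
  edge (0, 14)→(6, 1): d=(6,-13) inclusive
    (3,1)@(7, 3): e=[23,164,25] → X
    (4,1)@(9, 3): e=[13,148,51] → X
    (5,1)@(11, 3): e=[3,132,77] → X
    (6,1)@(13, 3): e=[-7,116,103] → .
    (2,2)@(5, 5): e=[61,140,11] → X
    (6,2)@(13, 5): e=[21,76,115] → X
    (7,2)@(15, 5): e=[11,60,141] → X
    (8,2)@(17, 5): e=[1,44,167] → X
    (9,2)@(19, 5): e=[-9,28,193] → .
    (2,3)@(5, 7): e=[89,100,23] → X
    (9,3)@(19, 7): e=[19,-12,205] → .
    (1,4)@(3, 9): e=[127,76,9] → X
  covered (26 px):
    . . . . . . . . . .
    . . . X X X . . . .
    . . X X X X X X X .
    . . X X X X X X X .
    . X X X X X . . . .
    . X X X . . . . . .
    X . . . . . . . . .
    . . . . . . . . . .
T1:
  degenerate (2·area = 0) — covers nothing
T2:
  2·area = 44
  edge (10, 14)→(4, 12): d=(-6,-2) inclusive
  edge (4, 12)→(14, 8): d=(10,-4) inclusive
  edge (14, 8)→(10, 14): d=(-4,6) inclusive
    (6,4)@(13, 9): e=[36,6,2] → X
    (7,4)@(15, 9): e=[40,14,-10] → .
    (0,5)@(1, 11): e=[0,-22,66] → .  [on edge]
    (3,5)@(7, 11): e=[12,2,30] → X
    (4,5)@(9, 11): e=[16,10,18] → X
    (5,5)@(11, 11): e=[20,18,6] → X
    (6,5)@(13, 11): e=[24,26,-6] → .
    (3,6)@(7, 13): e=[0,22,22] → X  [on edge]
    (5,6)@(11, 13): e=[8,38,-2] → .
    (3,7)@(7, 15): e=[-12,42,14] → .
    (4,7)@(9, 15): e=[-8,50,2] → .
    (6,7)@(13, 15): e=[0,66,-22] → .  [on edge]
  covered (6 px):
    . . . . . . . . . .
    . . . . . . . . . .
    . . . . . . . . . .
    . . . . . . . . . .
    . . . . . . X . . .
    . . . X X X . . . .
    . . . X X . . . . .
    . . . . . . . . . .
T3:
  2·area = 8  (B↔C swapped to make it positive)
  edge (0, 2)→(4, 4): d=(4,2) inclusive
  edge (4, 4)→(16, 12): d=(12,8) inclusive
  edge (16, 12)→(0, 2): d=(-16,-10) inclusive
    (2,2)@(5, 5): e=[2,4,2] → X
    (3,2)@(7, 5): e=[-2,-12,22] → .
    (2,3)@(5, 7): e=[10,28,-30] → .
  covered (1 px):
    . . . . . . . . . .
    . . . . . . . . . .
    . . X . . . . . . .
    . . . . . . . . . .
    . . . . . . . . . .
    . . . . . . . . . .
    . . . . . . . . . .
    . . . . . . . . . .
T4:
  2·area = 48
  edge (12, 10)→(4, 2): d=(-8,-8) inclusive
  edge (4, 2)→(18, 10): d=(14,8) inclusive
  edge (18, 10)→(12, 10): d=(-6,0) inclusive
    (1,0)@(3, 1): e=[0,-6,54] → .  [on edge]
    (2,1)@(5, 3): e=[0,6,42] → X  [on edge]
    (3,1)@(7, 3): e=[16,-10,42] → .
    (2,2)@(5, 5): e=[-16,34,30] → .
    (3,2)@(7, 5): e=[0,18,30] → X  [on edge]
    (4,2)@(9, 5): e=[16,2,30] → X
    (5,2)@(11, 5): e=[32,-14,30] → .
    (3,3)@(7, 7): e=[-16,46,18] → .
    (4,3)@(9, 7): e=[0,30,18] → X  [on edge]
    (5,3)@(11, 7): e=[16,14,18] → X
    (6,3)@(13, 7): e=[32,-2,18] → .
    (4,4)@(9, 9): e=[-16,58,6] → .
    (5,4)@(11, 9): e=[0,42,6] → X  [on edge]
    (6,5)@(13, 11): e=[0,54,-6] → .  [on edge]
    (7,6)@(15, 13): e=[0,66,-18] → .  [on edge]
    (8,7)@(17, 15): e=[0,78,-30] → .  [on edge]
  covered (8 px):
    . . . . . . . . . .
    . . X . . . . . . .
    . . . X X . . . . .
    . . . . X X . . . .
    . . . . . X X X . .
    . . . . . . . . . .
    . . . . . . . . . .
    . . . . . . . . . .

Z-buffer (winner per pixel, '.' = empty):
  . . . . . . . . . .
  . . 4 0 0 0 . . . .
  . . 3 4 4 0 0 0 0 .
  . . 0 0 4 4 0 0 0 .
  . 0 0 0 0 4 4 4 . .
  . 0 0 2 2 2 . . . .
  0 . . 2 2 . . . . .
  . . . . . . . . . .

Result: 2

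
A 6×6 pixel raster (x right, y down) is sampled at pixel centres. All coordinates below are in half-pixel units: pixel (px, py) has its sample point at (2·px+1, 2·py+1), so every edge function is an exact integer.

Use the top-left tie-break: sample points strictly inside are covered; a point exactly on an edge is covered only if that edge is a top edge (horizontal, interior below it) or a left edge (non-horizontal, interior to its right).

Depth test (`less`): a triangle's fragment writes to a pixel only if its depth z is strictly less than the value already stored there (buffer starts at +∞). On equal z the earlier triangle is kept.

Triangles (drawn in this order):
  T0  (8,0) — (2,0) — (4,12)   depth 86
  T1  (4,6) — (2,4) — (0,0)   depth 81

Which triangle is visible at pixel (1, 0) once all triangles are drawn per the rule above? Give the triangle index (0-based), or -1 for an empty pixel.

T0:
  2·area = 72  (B↔C swapped to make it positive)
  edge (8, 0)→(4, 12): d=(-4,12) right/bottom  bias=-1
  edge (4, 12)→(2, 0): d=(-2,-12) top-left  bias=+0
  edge (2, 0)→(8, 0): d=(6,0) top-left  bias=+0
    (1,0)@(3, 1): e=[56,10,6] → X
    (2,0)@(5, 1): e=[32,34,6] → X
    (3,0)@(7, 1): e=[8,58,6] → X
    (4,0)@(9, 1): e=[-16,82,6] → .
    (1,1)@(3, 3): e=[48,6,18] → X
    (3,1)@(7, 3): e=[0,54,18] → .  [on edge]
    (1,2)@(3, 5): e=[40,2,30] → X
    (3,2)@(7, 5): e=[-8,50,30] → .
    (1,3)@(3, 7): e=[32,-2,42] → .
    (2,3)@(5, 7): e=[8,22,42] → X
    (3,3)@(7, 7): e=[-16,46,42] → .
    (2,4)@(5, 9): e=[0,18,54] → .  [on edge]
  covered (8 px):
    . X X X . .
    . X X . . .
    . X X . . .
    . . X . . .
    . . . . . .
    . . . . . .
T1:
  2·area = 4
  edge (4, 6)→(2, 4): d=(-2,-2) top-left  bias=+0
  edge (2, 4)→(0, 0): d=(-2,-4) top-left  bias=+0
  edge (0, 0)→(4, 6): d=(4,6) right/bottom  bias=-1
    (0,1)@(1, 3): e=[0,-2,6] → .  [on edge]
    (1,2)@(3, 5): e=[0,2,2] → X  [on edge]
    (2,2)@(5, 5): e=[4,10,-10] → .
    (1,3)@(3, 7): e=[-4,-2,10] → .
    (2,3)@(5, 7): e=[0,6,-2] → .  [on edge]
    (3,4)@(7, 9): e=[0,10,-6] → .  [on edge]
    (4,5)@(9, 11): e=[0,14,-10] → .  [on edge]
  covered (1 px):
    . . . . . .
    . . . . . .
    . X . . . .
    . . . . . .
    . . . . . .
    . . . . . .

Z-buffer (winner per pixel, '.' = empty):
  . 0 0 0 . .
  . 0 0 . . .
  . 1 0 . . .
  . . 0 . . .
  . . . . . .
  . . . . . .

Result: 0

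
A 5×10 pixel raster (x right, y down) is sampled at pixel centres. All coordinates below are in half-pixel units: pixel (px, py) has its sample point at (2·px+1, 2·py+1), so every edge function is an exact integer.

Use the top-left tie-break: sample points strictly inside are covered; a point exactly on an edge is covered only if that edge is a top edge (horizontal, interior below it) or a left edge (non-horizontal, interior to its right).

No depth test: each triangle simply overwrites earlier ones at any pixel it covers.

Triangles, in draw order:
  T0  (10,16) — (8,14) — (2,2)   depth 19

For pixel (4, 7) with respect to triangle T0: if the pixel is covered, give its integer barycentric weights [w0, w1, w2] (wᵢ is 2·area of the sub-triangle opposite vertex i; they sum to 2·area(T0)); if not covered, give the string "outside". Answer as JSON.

T0:
  2·area = 12
  edge (10, 16)→(8, 14): d=(-2,-2) top-left  bias=+0
  edge (8, 14)→(2, 2): d=(-6,-12) top-left  bias=+0
  edge (2, 2)→(10, 16): d=(8,14) right/bottom  bias=-1
    (0,3)@(1, 7): e=[0,-42,54] → ·  [on edge]
    (1,4)@(3, 9): e=[0,-30,42] → ·  [on edge]
    (2,5)@(5, 11): e=[0,-18,30] → ·  [on edge]
    (3,5)@(7, 11): e=[4,6,2] → █
    (4,5)@(9, 11): e=[8,30,-26] → ·
    (3,6)@(7, 13): e=[0,-6,18] → ·  [on edge]
    (4,7)@(9, 15): e=[0,6,6] → █  [on edge]
    (4,8)@(9, 17): e=[-4,-6,22] → ·
  covered (2 px):
    · · · · ·
    · · · · ·
    · · · · ·
    · · · · ·
    · · · · ·
    · · · █ ·
    · · · · ·
    · · · · █
    · · · · ·
    · · · · ·

Answer: [6,6,0]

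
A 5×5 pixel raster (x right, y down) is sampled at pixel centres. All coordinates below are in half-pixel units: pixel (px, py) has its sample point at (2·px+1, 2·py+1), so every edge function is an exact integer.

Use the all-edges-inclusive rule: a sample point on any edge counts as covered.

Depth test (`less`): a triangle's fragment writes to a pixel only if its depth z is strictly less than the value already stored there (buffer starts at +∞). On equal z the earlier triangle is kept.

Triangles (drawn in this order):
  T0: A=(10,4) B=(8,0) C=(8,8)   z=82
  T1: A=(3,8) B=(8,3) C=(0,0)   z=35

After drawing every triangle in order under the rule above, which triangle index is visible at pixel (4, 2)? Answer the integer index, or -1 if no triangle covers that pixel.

T0:
  2·area = 16  (B↔C swapped to make it positive)
  edge (10, 4)→(8, 8): d=(-2,4) inclusive
  edge (8, 8)→(8, 0): d=(0,-8) inclusive
  edge (8, 0)→(10, 4): d=(2,4) inclusive
    (4,1)@(9, 3): e=[6,8,2] → #
    (4,2)@(9, 5): e=[2,8,6] → #
    (4,3)@(9, 7): e=[-2,8,10] → ·
  covered (2 px):
    · · · · ·
    · · · · #
    · · · · #
    · · · · ·
    · · · · ·
T1:
  2·area = 55  (B↔C swapped to make it positive)
  edge (3, 8)→(0, 0): d=(-3,-8) inclusive
  edge (0, 0)→(8, 3): d=(8,3) inclusive
  edge (8, 3)→(3, 8): d=(-5,5) inclusive
    (0,0)@(1, 1): e=[5,5,45] → #
    (1,0)@(3, 1): e=[21,-1,35] → ·
    (0,1)@(1, 3): e=[-1,21,35] → ·
    (1,1)@(3, 3): e=[15,15,25] → #
    (2,1)@(5, 3): e=[31,9,15] → #
    (3,1)@(7, 3): e=[47,3,5] → #
    (4,1)@(9, 3): e=[63,-3,-5] → ·
    (1,2)@(3, 5): e=[9,31,15] → #
    (3,2)@(7, 5): e=[41,19,-5] → ·
    (1,3)@(3, 7): e=[3,47,5] → #
    (2,3)@(5, 7): e=[19,41,-5] → ·
    (1,4)@(3, 9): e=[-3,63,-5] → ·
  covered (7 px):
    # · · · ·
    · # # # ·
    · # # · ·
    · # · · ·
    · · · · ·

Z-buffer (winner per pixel, '.' = empty):
  1 . . . .
  . 1 1 1 0
  . 1 1 . 0
  . 1 . . .
  . . . . .

Answer: 0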